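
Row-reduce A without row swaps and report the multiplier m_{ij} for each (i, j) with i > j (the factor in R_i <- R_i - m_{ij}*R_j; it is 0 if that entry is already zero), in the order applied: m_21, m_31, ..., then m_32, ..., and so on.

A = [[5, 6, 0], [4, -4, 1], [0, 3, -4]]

Forward elimination:
R2 <- R2 - (4/5)*R1:  [     0  -44/5      1 ]
R3: entry in column 1 is already 0 -> m_{31} = 0 (no row operation needed)
R3 <- R3 - (-15/44)*R2:  [       0        0  -161/44 ]
Multipliers (in order of application): m_{21} = 4/5, m_{31} = 0, m_{32} = -15/44

multipliers: 4/5, 0, -15/44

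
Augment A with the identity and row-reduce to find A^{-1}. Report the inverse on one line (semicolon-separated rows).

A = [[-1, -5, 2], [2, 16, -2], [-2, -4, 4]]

inverse = [14/3 1 -11/6; -1/3 0 1/6; 2 1/2 -1/2]

Gauss-Jordan on [A | I]:
R1 <- (1/-1)*R1:  [  1   5  -2  |  -1   0   0 ]
R2 <- R2 - (2)*R1:  [ 0  6  2  |  2  1  0 ]
R3 <- R3 - (-2)*R1:  [  0   6   0  |  -2   0   1 ]
R2 <- (1/6)*R2:  [   0    1  1/3  |  1/3  1/6    0 ]
R1 <- R1 - (5)*R2:  [     1      0  -11/3  |   -8/3   -5/6      0 ]
R3 <- R3 - (6)*R2:  [  0   0  -2  |  -4  -1   1 ]
R3 <- (1/-2)*R3:  [    0     0     1  |     2   1/2  -1/2 ]
R1 <- R1 - (-11/3)*R3:  [     1      0      0  |   14/3      1  -11/6 ]
R2 <- R2 - (1/3)*R3:  [    0     1     0  |  -1/3     0   1/6 ]
Right block of [I | A^{-1}] is the inverse:
[ 14/3    1  -11/6 ]
[ -1/3    0    1/6 ]
[    2  1/2   -1/2 ]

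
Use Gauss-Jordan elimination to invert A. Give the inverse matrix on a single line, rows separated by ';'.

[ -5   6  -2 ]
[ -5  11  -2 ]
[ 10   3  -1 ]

Gauss-Jordan on [A | I]:
R1 <- (1/-5)*R1:  [    1  -6/5   2/5  |  -1/5     0     0 ]
R2 <- R2 - (-5)*R1:  [  0   5   0  |  -1   1   0 ]
R3 <- R3 - (10)*R1:  [  0  15  -5  |   2   0   1 ]
R2 <- (1/5)*R2:  [    0     1     0  |  -1/5   1/5     0 ]
R1 <- R1 - (-6/5)*R2:  [      1       0     2/5  |  -11/25    6/25       0 ]
R3 <- R3 - (15)*R2:  [  0   0  -5  |   5  -3   1 ]
R3 <- (1/-5)*R3:  [    0     0     1  |    -1   3/5  -1/5 ]
R1 <- R1 - (2/5)*R3:  [     1      0      0  |  -1/25      0   2/25 ]
Right block of [I | A^{-1}] is the inverse:
[ -1/25    0  2/25 ]
[  -1/5  1/5     0 ]
[    -1  3/5  -1/5 ]

inverse = [-1/25 0 2/25; -1/5 1/5 0; -1 3/5 -1/5]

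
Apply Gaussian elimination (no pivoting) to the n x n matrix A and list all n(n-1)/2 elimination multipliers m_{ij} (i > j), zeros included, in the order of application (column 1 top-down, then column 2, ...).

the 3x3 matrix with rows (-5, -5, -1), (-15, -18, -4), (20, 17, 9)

Forward elimination:
R2 <- R2 - (3)*R1:  [  0  -3  -1 ]
R3 <- R3 - (-4)*R1:  [  0  -3   5 ]
R3 <- R3 - (1)*R2:  [ 0  0  6 ]
Multipliers (in order of application): m_{21} = 3, m_{31} = -4, m_{32} = 1

multipliers: 3, -4, 1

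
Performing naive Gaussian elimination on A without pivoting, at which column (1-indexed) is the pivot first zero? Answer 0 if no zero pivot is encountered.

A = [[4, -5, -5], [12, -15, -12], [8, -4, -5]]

Naive forward elimination:
R2 <- R2 - (3)*R1:  [ 0  0  3 ]
R3 <- R3 - (2)*R1:  [ 0  6  5 ]
Matrix at this point:
[ 4  -5  -5 ]
[ 0   0   3 ]
[ 0   6   5 ]
Pivot entry (2,2) is zero but row 3 has 6 in column 2 -> naive elimination stops; a row interchange (e.g. R2 <-> R3) would be required here.

first zero-pivot column = 2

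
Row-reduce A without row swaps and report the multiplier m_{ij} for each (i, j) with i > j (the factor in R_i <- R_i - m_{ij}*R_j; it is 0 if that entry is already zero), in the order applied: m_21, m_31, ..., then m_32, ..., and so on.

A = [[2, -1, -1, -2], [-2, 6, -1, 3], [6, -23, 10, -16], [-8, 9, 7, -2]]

Forward elimination:
R2 <- R2 - (-1)*R1:  [  0   5  -2   1 ]
R3 <- R3 - (3)*R1:  [   0  -20   13  -10 ]
R4 <- R4 - (-4)*R1:  [   0    5    3  -10 ]
R3 <- R3 - (-4)*R2:  [  0   0   5  -6 ]
R4 <- R4 - (1)*R2:  [   0    0    5  -11 ]
R4 <- R4 - (1)*R3:  [  0   0   0  -5 ]
Multipliers (in order of application): m_{21} = -1, m_{31} = 3, m_{41} = -4, m_{32} = -4, m_{42} = 1, m_{43} = 1

multipliers: -1, 3, -4, -4, 1, 1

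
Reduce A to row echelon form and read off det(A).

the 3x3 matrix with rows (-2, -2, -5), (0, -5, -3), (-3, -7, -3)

det(A) = 69

Forward elimination:
R3 <- R3 - (3/2)*R1:  [   0   -4  9/2 ]
R3 <- R3 - (4/5)*R2:  [     0      0  69/10 ]
Upper-triangular form:
[ -2  -2     -5 ]
[  0  -5     -3 ]
[  0   0  69/10 ]
det(A) = (-1)^0 * (-2) * (-5) * (69/10) = 69  (0 row swaps -> sign +1)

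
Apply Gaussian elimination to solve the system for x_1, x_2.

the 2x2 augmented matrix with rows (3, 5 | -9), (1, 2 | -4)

(2, -3)

Forward elimination on [A|b]:
R2 <- R2 - (1/3)*R1:  [   0  1/3   -1 ]
Row echelon form:
[ 3    5  |  -9 ]
[ 0  1/3  |  -1 ]
Back-substitution:
x_2 = (-1) / (1/3) = -3
x_1 = (-9 - (5)*(-3)) / 3 = 2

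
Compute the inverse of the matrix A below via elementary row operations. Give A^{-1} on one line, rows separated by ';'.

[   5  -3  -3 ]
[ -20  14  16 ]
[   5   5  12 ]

Gauss-Jordan on [A | I]:
R1 <- (1/5)*R1:  [    1  -3/5  -3/5  |   1/5     0     0 ]
R2 <- R2 - (-20)*R1:  [ 0  2  4  |  4  1  0 ]
R3 <- R3 - (5)*R1:  [  0   8  15  |  -1   0   1 ]
R2 <- (1/2)*R2:  [   0    1    2  |    2  1/2    0 ]
R1 <- R1 - (-3/5)*R2:  [    1     0   3/5  |   7/5  3/10     0 ]
R3 <- R3 - (8)*R2:  [   0    0   -1  |  -17   -4    1 ]
R3 <- (1/-1)*R3:  [  0   0   1  |  17   4  -1 ]
R1 <- R1 - (3/5)*R3:  [      1       0       0  |   -44/5  -21/10     3/5 ]
R2 <- R2 - (2)*R3:  [     0      1      0  |    -32  -15/2      2 ]
Right block of [I | A^{-1}] is the inverse:
[ -44/5  -21/10  3/5 ]
[   -32   -15/2    2 ]
[    17       4   -1 ]

inverse = [-44/5 -21/10 3/5; -32 -15/2 2; 17 4 -1]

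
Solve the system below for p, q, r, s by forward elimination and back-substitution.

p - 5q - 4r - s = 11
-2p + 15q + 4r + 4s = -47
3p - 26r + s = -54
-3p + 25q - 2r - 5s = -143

(-2, -5, 2, 4)

Forward elimination on [A|b]:
R2 <- R2 - (-2)*R1:  [   0    5   -4    2  -25 ]
R3 <- R3 - (3)*R1:  [   0   15  -14    4  -87 ]
R4 <- R4 - (-3)*R1:  [    0    10   -14    -8  -110 ]
R3 <- R3 - (3)*R2:  [   0    0   -2   -2  -12 ]
R4 <- R4 - (2)*R2:  [   0    0   -6  -12  -60 ]
R4 <- R4 - (3)*R3:  [   0    0    0   -6  -24 ]
Row echelon form:
[ 1  -5  -4  -1  |   11 ]
[ 0   5  -4   2  |  -25 ]
[ 0   0  -2  -2  |  -12 ]
[ 0   0   0  -6  |  -24 ]
Back-substitution:
s = (-24) / -6 = 4
r = (-12 - (-2)*(4)) / -2 = 2
q = (-25 - (-4)*(2) - (2)*(4)) / 5 = -5
p = (11 - (-5)*(-5) - (-4)*(2) - (-1)*(4)) / 1 = -2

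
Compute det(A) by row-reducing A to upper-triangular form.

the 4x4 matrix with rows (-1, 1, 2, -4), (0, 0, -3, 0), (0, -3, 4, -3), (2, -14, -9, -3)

det(A) = 9

Forward elimination:
R4 <- R4 - (-2)*R1:  [   0  -12   -5  -11 ]
R2 <-> R3   (pivot in column 2 was zero)
[ -1    1   2   -4 ]
[  0   -3   4   -3 ]
[  0    0  -3    0 ]
[  0  -12  -5  -11 ]
R4 <- R4 - (4)*R2:  [   0    0  -21    1 ]
R4 <- R4 - (7)*R3:  [ 0  0  0  1 ]
Upper-triangular form:
[ -1   1   2  -4 ]
[  0  -3   4  -3 ]
[  0   0  -3   0 ]
[  0   0   0   1 ]
det(A) = (-1)^1 * (-1) * (-3) * (-3) * (1) = 9  (1 row swap -> sign -1)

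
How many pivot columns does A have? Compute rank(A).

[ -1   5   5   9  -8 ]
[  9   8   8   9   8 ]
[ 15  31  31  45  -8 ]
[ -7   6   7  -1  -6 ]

Row reduction:
R2 <- R2 - (-9)*R1:  [   0   53   53   90  -64 ]
R3 <- R3 - (-15)*R1:  [    0   106   106   180  -128 ]
R4 <- R4 - (7)*R1:  [   0  -29  -28  -64   50 ]
R3 <- R3 - (2)*R2:  [ 0  0  0  0  0 ]
R4 <- R4 - (-29/53)*R2:  [       0        0        1  -782/53   794/53 ]
R3 <-> R4   (pivot in column 3 was zero)
[ -1   5   5        9      -8 ]
[  0  53  53       90     -64 ]
[  0   0   1  -782/53  794/53 ]
[  0   0   0        0       0 ]
Row echelon form:
[ -1   5   5        9      -8 ]
[  0  53  53       90     -64 ]
[  0   0   1  -782/53  794/53 ]
[  0   0   0        0       0 ]
Nonzero rows / pivot columns: 3

rank(A) = 3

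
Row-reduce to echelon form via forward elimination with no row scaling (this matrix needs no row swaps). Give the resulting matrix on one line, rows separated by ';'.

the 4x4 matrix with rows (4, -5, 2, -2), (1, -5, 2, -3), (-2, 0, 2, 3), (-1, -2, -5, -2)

REF = [4 -5 2 -2; 0 -15/4 3/2 -5/2; 0 0 2 11/3; 0 0 0 103/10]

Forward elimination:
R2 <- R2 - (1/4)*R1:  [     0  -15/4    3/2   -5/2 ]
R3 <- R3 - (-1/2)*R1:  [    0  -5/2     3     2 ]
R4 <- R4 - (-1/4)*R1:  [     0  -13/4   -9/2   -5/2 ]
R3 <- R3 - (2/3)*R2:  [    0     0     2  11/3 ]
R4 <- R4 - (13/15)*R2:  [     0      0  -29/5   -1/3 ]
R4 <- R4 - (-29/10)*R3:  [      0       0       0  103/10 ]
Row echelon form:
[ 4     -5    2      -2 ]
[ 0  -15/4  3/2    -5/2 ]
[ 0      0    2    11/3 ]
[ 0      0    0  103/10 ]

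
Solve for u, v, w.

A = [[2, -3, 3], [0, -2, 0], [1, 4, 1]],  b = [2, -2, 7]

(4, 1, -1)

Forward elimination on [A|b]:
R3 <- R3 - (1/2)*R1:  [    0  11/2  -1/2     6 ]
R3 <- R3 - (-11/4)*R2:  [    0     0  -1/2   1/2 ]
Row echelon form:
[ 2  -3     3  |    2 ]
[ 0  -2     0  |   -2 ]
[ 0   0  -1/2  |  1/2 ]
Back-substitution:
w = (1/2) / (-1/2) = -1
v = (-2) / -2 = 1
u = (2 - (-3)*(1) - (3)*(-1)) / 2 = 4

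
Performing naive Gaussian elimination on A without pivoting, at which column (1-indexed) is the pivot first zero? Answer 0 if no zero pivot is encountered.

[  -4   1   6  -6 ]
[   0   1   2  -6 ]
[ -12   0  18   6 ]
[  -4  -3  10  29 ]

Naive forward elimination:
R3 <- R3 - (3)*R1:  [  0  -3   0  24 ]
R4 <- R4 - (1)*R1:  [  0  -4   4  35 ]
R3 <- R3 - (-3)*R2:  [ 0  0  6  6 ]
R4 <- R4 - (-4)*R2:  [  0   0  12  11 ]
R4 <- R4 - (2)*R3:  [  0   0   0  -1 ]
All pivots nonzero; naive elimination completes without hitting a zero pivot.

first zero-pivot column = 0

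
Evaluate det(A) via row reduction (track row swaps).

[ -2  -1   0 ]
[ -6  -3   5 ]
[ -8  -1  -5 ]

det(A) = 30

Forward elimination:
R2 <- R2 - (3)*R1:  [ 0  0  5 ]
R3 <- R3 - (4)*R1:  [  0   3  -5 ]
R2 <-> R3   (pivot in column 2 was zero)
[ -2  -1   0 ]
[  0   3  -5 ]
[  0   0   5 ]
Upper-triangular form:
[ -2  -1   0 ]
[  0   3  -5 ]
[  0   0   5 ]
det(A) = (-1)^1 * (-2) * (3) * (5) = 30  (1 row swap -> sign -1)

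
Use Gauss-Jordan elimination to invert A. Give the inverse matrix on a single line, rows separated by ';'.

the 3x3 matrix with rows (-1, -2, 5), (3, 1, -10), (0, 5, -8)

inverse = [-14/5 -3/5 -1; -8/5 -8/15 -1/3; -1 -1/3 -1/3]

Gauss-Jordan on [A | I]:
R1 <- (1/-1)*R1:  [  1   2  -5  |  -1   0   0 ]
R2 <- R2 - (3)*R1:  [  0  -5   5  |   3   1   0 ]
R2 <- (1/-5)*R2:  [    0     1    -1  |  -3/5  -1/5     0 ]
R1 <- R1 - (2)*R2:  [   1    0   -3  |  1/5  2/5    0 ]
R3 <- R3 - (5)*R2:  [  0   0  -3  |   3   1   1 ]
R3 <- (1/-3)*R3:  [    0     0     1  |    -1  -1/3  -1/3 ]
R1 <- R1 - (-3)*R3:  [     1      0      0  |  -14/5   -3/5     -1 ]
R2 <- R2 - (-1)*R3:  [     0      1      0  |   -8/5  -8/15   -1/3 ]
Right block of [I | A^{-1}] is the inverse:
[ -14/5   -3/5    -1 ]
[  -8/5  -8/15  -1/3 ]
[    -1   -1/3  -1/3 ]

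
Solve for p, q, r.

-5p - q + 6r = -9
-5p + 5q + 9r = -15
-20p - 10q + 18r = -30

Forward elimination on [A|b]:
R2 <- R2 - (1)*R1:  [  0   6   3  -6 ]
R3 <- R3 - (4)*R1:  [  0  -6  -6   6 ]
R3 <- R3 - (-1)*R2:  [  0   0  -3   0 ]
Row echelon form:
[ -5  -1   6  |  -9 ]
[  0   6   3  |  -6 ]
[  0   0  -3  |   0 ]
Back-substitution:
r = (0) / -3 = 0
q = (-6 - (3)*(0)) / 6 = -1
p = (-9 - (-1)*(-1) - (6)*(0)) / -5 = 2

(2, -1, 0)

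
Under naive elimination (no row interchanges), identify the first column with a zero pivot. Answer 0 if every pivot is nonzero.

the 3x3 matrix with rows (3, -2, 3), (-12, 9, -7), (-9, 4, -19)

first zero-pivot column = 3

Naive forward elimination:
R2 <- R2 - (-4)*R1:  [ 0  1  5 ]
R3 <- R3 - (-3)*R1:  [   0   -2  -10 ]
R3 <- R3 - (-2)*R2:  [ 0  0  0 ]
Matrix at this point:
[ 3  -2  3 ]
[ 0   1  5 ]
[ 0   0  0 ]
Pivot entry (3,3) in the last row is zero and there are no rows below to swap with -> zero pivot in column 3 (A is singular).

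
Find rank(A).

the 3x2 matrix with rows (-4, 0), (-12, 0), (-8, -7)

rank(A) = 2

Row reduction:
R2 <- R2 - (3)*R1:  [ 0  0 ]
R3 <- R3 - (2)*R1:  [  0  -7 ]
R2 <-> R3   (pivot in column 2 was zero)
[ -4   0 ]
[  0  -7 ]
[  0   0 ]
Row echelon form:
[ -4   0 ]
[  0  -7 ]
[  0   0 ]
Nonzero rows / pivot columns: 2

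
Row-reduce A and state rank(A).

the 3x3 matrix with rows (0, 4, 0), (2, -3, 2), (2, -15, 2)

rank(A) = 2

Row reduction:
R1 <-> R2   (pivot in column 1 was zero)
[ 2   -3  2 ]
[ 0    4  0 ]
[ 2  -15  2 ]
R3 <- R3 - (1)*R1:  [   0  -12    0 ]
R3 <- R3 - (-3)*R2:  [ 0  0  0 ]
Row echelon form:
[ 2  -3  2 ]
[ 0   4  0 ]
[ 0   0  0 ]
Nonzero rows / pivot columns: 2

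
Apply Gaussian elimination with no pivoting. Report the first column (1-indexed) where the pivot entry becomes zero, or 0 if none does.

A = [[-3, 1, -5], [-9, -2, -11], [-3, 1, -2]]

first zero-pivot column = 0

Naive forward elimination:
R2 <- R2 - (3)*R1:  [  0  -5   4 ]
R3 <- R3 - (1)*R1:  [ 0  0  3 ]
All pivots nonzero; naive elimination completes without hitting a zero pivot.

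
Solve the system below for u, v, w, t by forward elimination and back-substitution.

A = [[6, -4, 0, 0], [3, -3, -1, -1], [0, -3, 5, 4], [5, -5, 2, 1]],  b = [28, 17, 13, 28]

(2, -4, -3, 4)

Forward elimination on [A|b]:
R2 <- R2 - (1/2)*R1:  [  0  -1  -1  -1   3 ]
R4 <- R4 - (5/6)*R1:  [    0  -5/3     2     1  14/3 ]
R3 <- R3 - (3)*R2:  [ 0  0  8  7  4 ]
R4 <- R4 - (5/3)*R2:  [    0     0  11/3   8/3  -1/3 ]
R4 <- R4 - (11/24)*R3:  [      0       0       0  -13/24   -13/6 ]
Row echelon form:
[ 6  -4   0       0  |     28 ]
[ 0  -1  -1      -1  |      3 ]
[ 0   0   8       7  |      4 ]
[ 0   0   0  -13/24  |  -13/6 ]
Back-substitution:
t = (-13/6) / (-13/24) = 4
w = (4 - (7)*(4)) / 8 = -3
v = (3 - (-1)*(-3) - (-1)*(4)) / -1 = -4
u = (28 - (-4)*(-4)) / 6 = 2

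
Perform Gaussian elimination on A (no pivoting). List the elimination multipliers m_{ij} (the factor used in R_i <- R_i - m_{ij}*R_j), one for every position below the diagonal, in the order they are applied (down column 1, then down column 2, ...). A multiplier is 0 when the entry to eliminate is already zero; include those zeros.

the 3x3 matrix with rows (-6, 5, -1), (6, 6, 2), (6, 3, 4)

multipliers: -1, -1, 8/11

Forward elimination:
R2 <- R2 - (-1)*R1:  [  0  11   1 ]
R3 <- R3 - (-1)*R1:  [ 0  8  3 ]
R3 <- R3 - (8/11)*R2:  [     0      0  25/11 ]
Multipliers (in order of application): m_{21} = -1, m_{31} = -1, m_{32} = 8/11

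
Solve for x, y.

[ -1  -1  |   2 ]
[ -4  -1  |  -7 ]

(3, -5)

Forward elimination on [A|b]:
R2 <- R2 - (4)*R1:  [   0    3  -15 ]
Row echelon form:
[ -1  -1  |    2 ]
[  0   3  |  -15 ]
Back-substitution:
y = (-15) / 3 = -5
x = (2 - (-1)*(-5)) / -1 = 3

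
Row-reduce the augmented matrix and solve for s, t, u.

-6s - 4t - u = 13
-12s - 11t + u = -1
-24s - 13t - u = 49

Forward elimination on [A|b]:
R2 <- R2 - (2)*R1:  [   0   -3    3  -27 ]
R3 <- R3 - (4)*R1:  [  0   3   3  -3 ]
R3 <- R3 - (-1)*R2:  [   0    0    6  -30 ]
Row echelon form:
[ -6  -4  -1  |   13 ]
[  0  -3   3  |  -27 ]
[  0   0   6  |  -30 ]
Back-substitution:
u = (-30) / 6 = -5
t = (-27 - (3)*(-5)) / -3 = 4
s = (13 - (-4)*(4) - (-1)*(-5)) / -6 = -4

(-4, 4, -5)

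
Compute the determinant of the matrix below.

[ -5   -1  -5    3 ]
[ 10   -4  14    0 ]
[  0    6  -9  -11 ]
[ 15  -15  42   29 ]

det(A) = -750

Forward elimination:
R2 <- R2 - (-2)*R1:  [  0  -6   4   6 ]
R4 <- R4 - (-3)*R1:  [   0  -18   27   38 ]
R3 <- R3 - (-1)*R2:  [  0   0  -5  -5 ]
R4 <- R4 - (3)*R2:  [  0   0  15  20 ]
R4 <- R4 - (-3)*R3:  [ 0  0  0  5 ]
Upper-triangular form:
[ -5  -1  -5   3 ]
[  0  -6   4   6 ]
[  0   0  -5  -5 ]
[  0   0   0   5 ]
det(A) = (-1)^0 * (-5) * (-6) * (-5) * (5) = -750  (0 row swaps -> sign +1)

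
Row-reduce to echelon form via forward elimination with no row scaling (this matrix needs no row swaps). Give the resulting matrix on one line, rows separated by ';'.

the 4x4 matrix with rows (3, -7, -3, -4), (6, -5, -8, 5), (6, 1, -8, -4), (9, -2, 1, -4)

Forward elimination:
R2 <- R2 - (2)*R1:  [  0   9  -2  13 ]
R3 <- R3 - (2)*R1:  [  0  15  -2   4 ]
R4 <- R4 - (3)*R1:  [  0  19  10   8 ]
R3 <- R3 - (5/3)*R2:  [     0      0    4/3  -53/3 ]
R4 <- R4 - (19/9)*R2:  [      0       0   128/9  -175/9 ]
R4 <- R4 - (32/3)*R3:  [   0    0    0  169 ]
Row echelon form:
[ 3  -7   -3     -4 ]
[ 0   9   -2     13 ]
[ 0   0  4/3  -53/3 ]
[ 0   0    0    169 ]

REF = [3 -7 -3 -4; 0 9 -2 13; 0 0 4/3 -53/3; 0 0 0 169]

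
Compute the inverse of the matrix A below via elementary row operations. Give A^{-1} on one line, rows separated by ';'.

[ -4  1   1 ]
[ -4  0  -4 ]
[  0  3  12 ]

inverse = [-1 3/4 1/3; -4 4 5/3; 1 -1 -1/3]

Gauss-Jordan on [A | I]:
R1 <- (1/-4)*R1:  [    1  -1/4  -1/4  |  -1/4     0     0 ]
R2 <- R2 - (-4)*R1:  [  0  -1  -5  |  -1   1   0 ]
R2 <- (1/-1)*R2:  [  0   1   5  |   1  -1   0 ]
R1 <- R1 - (-1/4)*R2:  [    1     0     1  |     0  -1/4     0 ]
R3 <- R3 - (3)*R2:  [  0   0  -3  |  -3   3   1 ]
R3 <- (1/-3)*R3:  [    0     0     1  |     1    -1  -1/3 ]
R1 <- R1 - (1)*R3:  [   1    0    0  |   -1  3/4  1/3 ]
R2 <- R2 - (5)*R3:  [   0    1    0  |   -4    4  5/3 ]
Right block of [I | A^{-1}] is the inverse:
[ -1  3/4   1/3 ]
[ -4    4   5/3 ]
[  1   -1  -1/3 ]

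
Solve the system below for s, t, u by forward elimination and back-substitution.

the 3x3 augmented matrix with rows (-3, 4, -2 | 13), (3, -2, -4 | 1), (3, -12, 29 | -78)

Forward elimination on [A|b]:
R2 <- R2 - (-1)*R1:  [  0   2  -6  14 ]
R3 <- R3 - (-1)*R1:  [   0   -8   27  -65 ]
R3 <- R3 - (-4)*R2:  [  0   0   3  -9 ]
Row echelon form:
[ -3  4  -2  |  13 ]
[  0  2  -6  |  14 ]
[  0  0   3  |  -9 ]
Back-substitution:
u = (-9) / 3 = -3
t = (14 - (-6)*(-3)) / 2 = -2
s = (13 - (4)*(-2) - (-2)*(-3)) / -3 = -5

(-5, -2, -3)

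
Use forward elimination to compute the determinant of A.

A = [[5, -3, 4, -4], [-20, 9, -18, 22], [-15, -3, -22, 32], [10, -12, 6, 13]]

det(A) = 150

Forward elimination:
R2 <- R2 - (-4)*R1:  [  0  -3  -2   6 ]
R3 <- R3 - (-3)*R1:  [   0  -12  -10   20 ]
R4 <- R4 - (2)*R1:  [  0  -6  -2  21 ]
R3 <- R3 - (4)*R2:  [  0   0  -2  -4 ]
R4 <- R4 - (2)*R2:  [ 0  0  2  9 ]
R4 <- R4 - (-1)*R3:  [ 0  0  0  5 ]
Upper-triangular form:
[ 5  -3   4  -4 ]
[ 0  -3  -2   6 ]
[ 0   0  -2  -4 ]
[ 0   0   0   5 ]
det(A) = (-1)^0 * (5) * (-3) * (-2) * (5) = 150  (0 row swaps -> sign +1)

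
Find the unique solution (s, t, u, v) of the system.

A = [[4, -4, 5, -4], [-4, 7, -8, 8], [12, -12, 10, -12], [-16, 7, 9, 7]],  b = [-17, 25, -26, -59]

(0, -1, -5, -1)

Forward elimination on [A|b]:
R2 <- R2 - (-1)*R1:  [  0   3  -3   4   8 ]
R3 <- R3 - (3)*R1:  [  0   0  -5   0  25 ]
R4 <- R4 - (-4)*R1:  [    0    -9    29    -9  -127 ]
R4 <- R4 - (-3)*R2:  [    0     0    20     3  -103 ]
R4 <- R4 - (-4)*R3:  [  0   0   0   3  -3 ]
Row echelon form:
[ 4  -4   5  -4  |  -17 ]
[ 0   3  -3   4  |    8 ]
[ 0   0  -5   0  |   25 ]
[ 0   0   0   3  |   -3 ]
Back-substitution:
v = (-3) / 3 = -1
u = (25) / -5 = -5
t = (8 - (-3)*(-5) - (4)*(-1)) / 3 = -1
s = (-17 - (-4)*(-1) - (5)*(-5) - (-4)*(-1)) / 4 = 0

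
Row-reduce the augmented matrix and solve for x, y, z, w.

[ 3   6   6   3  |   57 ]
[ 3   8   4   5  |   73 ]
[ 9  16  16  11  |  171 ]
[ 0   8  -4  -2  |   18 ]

Forward elimination on [A|b]:
R2 <- R2 - (1)*R1:  [  0   2  -2   2  16 ]
R3 <- R3 - (3)*R1:  [  0  -2  -2   2   0 ]
R3 <- R3 - (-1)*R2:  [  0   0  -4   4  16 ]
R4 <- R4 - (4)*R2:  [   0    0    4  -10  -46 ]
R4 <- R4 - (-1)*R3:  [   0    0    0   -6  -30 ]
Row echelon form:
[ 3  6   6   3  |   57 ]
[ 0  2  -2   2  |   16 ]
[ 0  0  -4   4  |   16 ]
[ 0  0   0  -6  |  -30 ]
Back-substitution:
w = (-30) / -6 = 5
z = (16 - (4)*(5)) / -4 = 1
y = (16 - (-2)*(1) - (2)*(5)) / 2 = 4
x = (57 - (6)*(4) - (6)*(1) - (3)*(5)) / 3 = 4

(4, 4, 1, 5)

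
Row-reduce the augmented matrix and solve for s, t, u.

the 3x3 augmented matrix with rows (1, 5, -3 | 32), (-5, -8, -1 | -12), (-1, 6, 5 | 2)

(-3, 4, -5)

Forward elimination on [A|b]:
R2 <- R2 - (-5)*R1:  [   0   17  -16  148 ]
R3 <- R3 - (-1)*R1:  [  0  11   2  34 ]
R3 <- R3 - (11/17)*R2:  [        0         0    210/17  -1050/17 ]
Row echelon form:
[ 1   5      -3  |        32 ]
[ 0  17     -16  |       148 ]
[ 0   0  210/17  |  -1050/17 ]
Back-substitution:
u = (-1050/17) / (210/17) = -5
t = (148 - (-16)*(-5)) / 17 = 4
s = (32 - (5)*(4) - (-3)*(-5)) / 1 = -3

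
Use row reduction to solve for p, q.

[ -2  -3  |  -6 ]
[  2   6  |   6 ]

(3, 0)

Forward elimination on [A|b]:
R2 <- R2 - (-1)*R1:  [ 0  3  0 ]
Row echelon form:
[ -2  -3  |  -6 ]
[  0   3  |   0 ]
Back-substitution:
q = (0) / 3 = 0
p = (-6 - (-3)*(0)) / -2 = 3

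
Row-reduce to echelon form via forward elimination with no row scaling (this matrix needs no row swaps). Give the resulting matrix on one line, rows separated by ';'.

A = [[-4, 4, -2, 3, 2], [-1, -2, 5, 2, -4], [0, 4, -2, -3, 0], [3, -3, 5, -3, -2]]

Forward elimination:
R2 <- R2 - (1/4)*R1:  [    0    -3  11/2   5/4  -9/2 ]
R4 <- R4 - (-3/4)*R1:  [    0     0   7/2  -3/4  -1/2 ]
R3 <- R3 - (-4/3)*R2:  [    0     0  16/3  -4/3    -6 ]
R4 <- R4 - (21/32)*R3:  [     0      0      0    1/8  55/16 ]
Row echelon form:
[ -4   4    -2     3      2 ]
[  0  -3  11/2   5/4   -9/2 ]
[  0   0  16/3  -4/3     -6 ]
[  0   0     0   1/8  55/16 ]

REF = [-4 4 -2 3 2; 0 -3 11/2 5/4 -9/2; 0 0 16/3 -4/3 -6; 0 0 0 1/8 55/16]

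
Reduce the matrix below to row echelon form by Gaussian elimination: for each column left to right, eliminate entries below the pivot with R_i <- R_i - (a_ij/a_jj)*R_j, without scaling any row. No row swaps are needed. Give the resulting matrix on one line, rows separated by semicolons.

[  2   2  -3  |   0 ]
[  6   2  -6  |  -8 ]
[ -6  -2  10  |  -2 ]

REF = [2 2 -3 0; 0 -4 3 -8; 0 0 4 -10]

Forward elimination:
R2 <- R2 - (3)*R1:  [  0  -4   3  -8 ]
R3 <- R3 - (-3)*R1:  [  0   4   1  -2 ]
R3 <- R3 - (-1)*R2:  [   0    0    4  -10 ]
Row echelon form:
[ 2   2  -3  |    0 ]
[ 0  -4   3  |   -8 ]
[ 0   0   4  |  -10 ]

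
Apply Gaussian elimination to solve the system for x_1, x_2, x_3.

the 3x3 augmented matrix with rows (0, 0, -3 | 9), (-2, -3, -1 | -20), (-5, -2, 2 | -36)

(4, 5, -3)

Forward elimination on [A|b]:
R1 <-> R2   (pivot in column 1 was zero)
[ -2  -3  -1  -20 ]
[  0   0  -3    9 ]
[ -5  -2   2  -36 ]
R3 <- R3 - (5/2)*R1:  [    0  11/2   9/2    14 ]
R2 <-> R3   (pivot in column 2 was zero)
[ -2    -3   -1  -20 ]
[  0  11/2  9/2   14 ]
[  0     0   -3    9 ]
Row echelon form:
[ -2    -3   -1  |  -20 ]
[  0  11/2  9/2  |   14 ]
[  0     0   -3  |    9 ]
Back-substitution:
x_3 = (9) / -3 = -3
x_2 = (14 - (9/2)*(-3)) / (11/2) = 5
x_1 = (-20 - (-3)*(5) - (-1)*(-3)) / -2 = 4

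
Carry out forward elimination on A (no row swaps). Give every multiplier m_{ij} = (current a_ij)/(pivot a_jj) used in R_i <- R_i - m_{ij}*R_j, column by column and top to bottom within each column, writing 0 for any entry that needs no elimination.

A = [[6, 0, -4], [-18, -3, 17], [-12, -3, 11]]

Forward elimination:
R2 <- R2 - (-3)*R1:  [  0  -3   5 ]
R3 <- R3 - (-2)*R1:  [  0  -3   3 ]
R3 <- R3 - (1)*R2:  [  0   0  -2 ]
Multipliers (in order of application): m_{21} = -3, m_{31} = -2, m_{32} = 1

multipliers: -3, -2, 1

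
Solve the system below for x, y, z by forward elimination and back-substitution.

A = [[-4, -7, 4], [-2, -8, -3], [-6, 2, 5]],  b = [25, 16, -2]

Forward elimination on [A|b]:
R2 <- R2 - (1/2)*R1:  [    0  -9/2    -5   7/2 ]
R3 <- R3 - (3/2)*R1:  [     0   25/2     -1  -79/2 ]
R3 <- R3 - (-25/9)*R2:  [      0       0  -134/9  -268/9 ]
Row echelon form:
[ -4    -7       4  |      25 ]
[  0  -9/2      -5  |     7/2 ]
[  0     0  -134/9  |  -268/9 ]
Back-substitution:
z = (-268/9) / (-134/9) = 2
y = (7/2 - (-5)*(2)) / (-9/2) = -3
x = (25 - (-7)*(-3) - (4)*(2)) / -4 = 1

(1, -3, 2)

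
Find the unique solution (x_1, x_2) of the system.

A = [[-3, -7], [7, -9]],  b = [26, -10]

Forward elimination on [A|b]:
R2 <- R2 - (-7/3)*R1:  [     0  -76/3  152/3 ]
Row echelon form:
[ -3     -7  |     26 ]
[  0  -76/3  |  152/3 ]
Back-substitution:
x_2 = (152/3) / (-76/3) = -2
x_1 = (26 - (-7)*(-2)) / -3 = -4

(-4, -2)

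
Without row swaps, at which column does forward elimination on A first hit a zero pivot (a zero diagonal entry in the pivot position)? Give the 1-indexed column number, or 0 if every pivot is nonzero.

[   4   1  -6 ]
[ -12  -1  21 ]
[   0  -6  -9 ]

first zero-pivot column = 3

Naive forward elimination:
R2 <- R2 - (-3)*R1:  [ 0  2  3 ]
R3 <- R3 - (-3)*R2:  [ 0  0  0 ]
Matrix at this point:
[ 4  1  -6 ]
[ 0  2   3 ]
[ 0  0   0 ]
Pivot entry (3,3) in the last row is zero and there are no rows below to swap with -> zero pivot in column 3 (A is singular).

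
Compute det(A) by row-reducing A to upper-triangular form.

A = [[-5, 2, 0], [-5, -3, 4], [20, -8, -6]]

det(A) = -150

Forward elimination:
R2 <- R2 - (1)*R1:  [  0  -5   4 ]
R3 <- R3 - (-4)*R1:  [  0   0  -6 ]
Upper-triangular form:
[ -5   2   0 ]
[  0  -5   4 ]
[  0   0  -6 ]
det(A) = (-1)^0 * (-5) * (-5) * (-6) = -150  (0 row swaps -> sign +1)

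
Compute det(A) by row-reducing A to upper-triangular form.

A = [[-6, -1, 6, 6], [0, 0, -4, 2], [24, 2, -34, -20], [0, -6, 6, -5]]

det(A) = 48

Forward elimination:
R3 <- R3 - (-4)*R1:  [   0   -2  -10    4 ]
R2 <-> R3   (pivot in column 2 was zero)
[ -6  -1    6   6 ]
[  0  -2  -10   4 ]
[  0   0   -4   2 ]
[  0  -6    6  -5 ]
R4 <- R4 - (3)*R2:  [   0    0   36  -17 ]
R4 <- R4 - (-9)*R3:  [ 0  0  0  1 ]
Upper-triangular form:
[ -6  -1    6  6 ]
[  0  -2  -10  4 ]
[  0   0   -4  2 ]
[  0   0    0  1 ]
det(A) = (-1)^1 * (-6) * (-2) * (-4) * (1) = 48  (1 row swap -> sign -1)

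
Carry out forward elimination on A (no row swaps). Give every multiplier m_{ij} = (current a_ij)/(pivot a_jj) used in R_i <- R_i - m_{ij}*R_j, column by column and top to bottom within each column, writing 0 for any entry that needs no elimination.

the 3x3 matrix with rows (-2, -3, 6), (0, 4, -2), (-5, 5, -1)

multipliers: 0, 5/2, 25/8

Forward elimination:
R2: entry in column 1 is already 0 -> m_{21} = 0 (no row operation needed)
R3 <- R3 - (5/2)*R1:  [    0  25/2   -16 ]
R3 <- R3 - (25/8)*R2:  [     0      0  -39/4 ]
Multipliers (in order of application): m_{21} = 0, m_{31} = 5/2, m_{32} = 25/8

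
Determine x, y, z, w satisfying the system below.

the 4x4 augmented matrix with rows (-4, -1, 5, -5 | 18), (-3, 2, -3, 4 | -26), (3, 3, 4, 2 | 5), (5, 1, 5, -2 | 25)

Forward elimination on [A|b]:
R2 <- R2 - (3/4)*R1:  [     0   11/4  -27/4   31/4  -79/2 ]
R3 <- R3 - (-3/4)*R1:  [    0   9/4  31/4  -7/4  37/2 ]
R4 <- R4 - (-5/4)*R1:  [     0   -1/4   45/4  -33/4   95/2 ]
R3 <- R3 - (9/11)*R2:  [      0       0  146/11  -89/11  559/11 ]
R4 <- R4 - (-1/11)*R2:  [      0       0  117/11  -83/11  483/11 ]
R4 <- R4 - (117/146)*R3:  [        0         0         0  -155/146   465/146 ]
Row echelon form:
[ -4    -1       5        -5  |       18 ]
[  0  11/4   -27/4      31/4  |    -79/2 ]
[  0     0  146/11    -89/11  |   559/11 ]
[  0     0       0  -155/146  |  465/146 ]
Back-substitution:
w = (465/146) / (-155/146) = -3
z = (559/11 - (-89/11)*(-3)) / (146/11) = 2
y = (-79/2 - (-27/4)*(2) - (31/4)*(-3)) / (11/4) = -1
x = (18 - (-1)*(-1) - (5)*(2) - (-5)*(-3)) / -4 = 2

(2, -1, 2, -3)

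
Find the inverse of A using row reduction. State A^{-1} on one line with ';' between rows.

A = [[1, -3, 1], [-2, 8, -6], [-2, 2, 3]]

Gauss-Jordan on [A | I]:
R2 <- R2 - (-2)*R1:  [  0   2  -4  |   2   1   0 ]
R3 <- R3 - (-2)*R1:  [  0  -4   5  |   2   0   1 ]
R2 <- (1/2)*R2:  [   0    1   -2  |    1  1/2    0 ]
R1 <- R1 - (-3)*R2:  [   1    0   -5  |    4  3/2    0 ]
R3 <- R3 - (-4)*R2:  [  0   0  -3  |   6   2   1 ]
R3 <- (1/-3)*R3:  [    0     0     1  |    -2  -2/3  -1/3 ]
R1 <- R1 - (-5)*R3:  [     1      0      0  |     -6  -11/6   -5/3 ]
R2 <- R2 - (-2)*R3:  [    0     1     0  |    -3  -5/6  -2/3 ]
Right block of [I | A^{-1}] is the inverse:
[ -6  -11/6  -5/3 ]
[ -3   -5/6  -2/3 ]
[ -2   -2/3  -1/3 ]

inverse = [-6 -11/6 -5/3; -3 -5/6 -2/3; -2 -2/3 -1/3]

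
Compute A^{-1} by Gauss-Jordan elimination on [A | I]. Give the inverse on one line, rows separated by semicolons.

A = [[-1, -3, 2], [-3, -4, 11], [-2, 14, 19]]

Gauss-Jordan on [A | I]:
R1 <- (1/-1)*R1:  [  1   3  -2  |  -1   0   0 ]
R2 <- R2 - (-3)*R1:  [  0   5   5  |  -3   1   0 ]
R3 <- R3 - (-2)*R1:  [  0  20  15  |  -2   0   1 ]
R2 <- (1/5)*R2:  [    0     1     1  |  -3/5   1/5     0 ]
R1 <- R1 - (3)*R2:  [    1     0    -5  |   4/5  -3/5     0 ]
R3 <- R3 - (20)*R2:  [  0   0  -5  |  10  -4   1 ]
R3 <- (1/-5)*R3:  [    0     0     1  |    -2   4/5  -1/5 ]
R1 <- R1 - (-5)*R3:  [     1      0      0  |  -46/5   17/5     -1 ]
R2 <- R2 - (1)*R3:  [    0     1     0  |   7/5  -3/5   1/5 ]
Right block of [I | A^{-1}] is the inverse:
[ -46/5  17/5    -1 ]
[   7/5  -3/5   1/5 ]
[    -2   4/5  -1/5 ]

inverse = [-46/5 17/5 -1; 7/5 -3/5 1/5; -2 4/5 -1/5]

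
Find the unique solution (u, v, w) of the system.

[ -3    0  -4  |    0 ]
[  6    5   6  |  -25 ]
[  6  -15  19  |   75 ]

Forward elimination on [A|b]:
R2 <- R2 - (-2)*R1:  [   0    5   -2  -25 ]
R3 <- R3 - (-2)*R1:  [   0  -15   11   75 ]
R3 <- R3 - (-3)*R2:  [ 0  0  5  0 ]
Row echelon form:
[ -3  0  -4  |    0 ]
[  0  5  -2  |  -25 ]
[  0  0   5  |    0 ]
Back-substitution:
w = (0) / 5 = 0
v = (-25 - (-2)*(0)) / 5 = -5
u = (0 - (-4)*(0)) / -3 = 0

(0, -5, 0)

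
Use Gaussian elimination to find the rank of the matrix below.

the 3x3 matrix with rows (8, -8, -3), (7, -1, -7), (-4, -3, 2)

rank(A) = 3

Row reduction:
R2 <- R2 - (7/8)*R1:  [     0      6  -35/8 ]
R3 <- R3 - (-1/2)*R1:  [   0   -7  1/2 ]
R3 <- R3 - (-7/6)*R2:  [       0        0  -221/48 ]
Row echelon form:
[ 8  -8       -3 ]
[ 0   6    -35/8 ]
[ 0   0  -221/48 ]
Nonzero rows / pivot columns: 3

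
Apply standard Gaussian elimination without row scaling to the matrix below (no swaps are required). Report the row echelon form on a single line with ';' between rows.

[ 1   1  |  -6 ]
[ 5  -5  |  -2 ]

REF = [1 1 -6; 0 -10 28]

Forward elimination:
R2 <- R2 - (5)*R1:  [   0  -10   28 ]
Row echelon form:
[ 1    1  |  -6 ]
[ 0  -10  |  28 ]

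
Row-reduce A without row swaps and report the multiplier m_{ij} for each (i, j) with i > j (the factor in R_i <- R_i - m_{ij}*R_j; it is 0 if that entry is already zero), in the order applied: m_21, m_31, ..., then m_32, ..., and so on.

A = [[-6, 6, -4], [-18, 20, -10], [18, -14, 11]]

Forward elimination:
R2 <- R2 - (3)*R1:  [ 0  2  2 ]
R3 <- R3 - (-3)*R1:  [  0   4  -1 ]
R3 <- R3 - (2)*R2:  [  0   0  -5 ]
Multipliers (in order of application): m_{21} = 3, m_{31} = -3, m_{32} = 2

multipliers: 3, -3, 2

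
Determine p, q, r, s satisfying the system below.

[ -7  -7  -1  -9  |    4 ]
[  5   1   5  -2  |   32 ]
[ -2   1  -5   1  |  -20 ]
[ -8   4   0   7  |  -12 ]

Forward elimination on [A|b]:
R2 <- R2 - (-5/7)*R1:  [     0     -4   30/7  -59/7  244/7 ]
R3 <- R3 - (2/7)*R1:  [      0       3   -33/7    25/7  -148/7 ]
R4 <- R4 - (8/7)*R1:  [      0      12     8/7   121/7  -116/7 ]
R3 <- R3 - (-3/4)*R2:  [     0      0   -3/2  -11/4      5 ]
R4 <- R4 - (-3)*R2:  [  0   0  14  -8  88 ]
R4 <- R4 - (-28/3)*R3:  [      0       0       0  -101/3   404/3 ]
Row echelon form:
[ -7  -7    -1      -9  |      4 ]
[  0  -4  30/7   -59/7  |  244/7 ]
[  0   0  -3/2   -11/4  |      5 ]
[  0   0     0  -101/3  |  404/3 ]
Back-substitution:
s = (404/3) / (-101/3) = -4
r = (5 - (-11/4)*(-4)) / (-3/2) = 4
q = (244/7 - (30/7)*(4) - (-59/7)*(-4)) / -4 = 4
p = (4 - (-7)*(4) - (-1)*(4) - (-9)*(-4)) / -7 = 0

(0, 4, 4, -4)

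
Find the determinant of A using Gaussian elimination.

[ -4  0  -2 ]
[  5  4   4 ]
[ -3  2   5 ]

det(A) = -92

Forward elimination:
R2 <- R2 - (-5/4)*R1:  [   0    4  3/2 ]
R3 <- R3 - (3/4)*R1:  [    0     2  13/2 ]
R3 <- R3 - (1/2)*R2:  [    0     0  23/4 ]
Upper-triangular form:
[ -4  0    -2 ]
[  0  4   3/2 ]
[  0  0  23/4 ]
det(A) = (-1)^0 * (-4) * (4) * (23/4) = -92  (0 row swaps -> sign +1)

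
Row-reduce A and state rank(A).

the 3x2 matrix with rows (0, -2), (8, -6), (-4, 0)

rank(A) = 2

Row reduction:
R1 <-> R2   (pivot in column 1 was zero)
[  8  -6 ]
[  0  -2 ]
[ -4   0 ]
R3 <- R3 - (-1/2)*R1:  [  0  -3 ]
R3 <- R3 - (3/2)*R2:  [ 0  0 ]
Row echelon form:
[ 8  -6 ]
[ 0  -2 ]
[ 0   0 ]
Nonzero rows / pivot columns: 2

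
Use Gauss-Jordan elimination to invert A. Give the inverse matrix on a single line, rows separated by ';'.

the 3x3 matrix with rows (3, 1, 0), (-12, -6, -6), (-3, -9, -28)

inverse = [19/4 7/6 -1/4; -53/4 -7/2 3/4; 15/4 1 -1/4]

Gauss-Jordan on [A | I]:
R1 <- (1/3)*R1:  [   1  1/3    0  |  1/3    0    0 ]
R2 <- R2 - (-12)*R1:  [  0  -2  -6  |   4   1   0 ]
R3 <- R3 - (-3)*R1:  [   0   -8  -28  |    1    0    1 ]
R2 <- (1/-2)*R2:  [    0     1     3  |    -2  -1/2     0 ]
R1 <- R1 - (1/3)*R2:  [   1    0   -1  |    1  1/6    0 ]
R3 <- R3 - (-8)*R2:  [   0    0   -4  |  -15   -4    1 ]
R3 <- (1/-4)*R3:  [    0     0     1  |  15/4     1  -1/4 ]
R1 <- R1 - (-1)*R3:  [    1     0     0  |  19/4   7/6  -1/4 ]
R2 <- R2 - (3)*R3:  [     0      1      0  |  -53/4   -7/2    3/4 ]
Right block of [I | A^{-1}] is the inverse:
[  19/4   7/6  -1/4 ]
[ -53/4  -7/2   3/4 ]
[  15/4     1  -1/4 ]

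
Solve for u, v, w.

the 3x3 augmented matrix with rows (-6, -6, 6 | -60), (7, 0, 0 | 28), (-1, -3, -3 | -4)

Forward elimination on [A|b]:
R2 <- R2 - (-7/6)*R1:  [   0   -7    7  -42 ]
R3 <- R3 - (1/6)*R1:  [  0  -2  -4   6 ]
R3 <- R3 - (2/7)*R2:  [  0   0  -6  18 ]
Row echelon form:
[ -6  -6   6  |  -60 ]
[  0  -7   7  |  -42 ]
[  0   0  -6  |   18 ]
Back-substitution:
w = (18) / -6 = -3
v = (-42 - (7)*(-3)) / -7 = 3
u = (-60 - (-6)*(3) - (6)*(-3)) / -6 = 4

(4, 3, -3)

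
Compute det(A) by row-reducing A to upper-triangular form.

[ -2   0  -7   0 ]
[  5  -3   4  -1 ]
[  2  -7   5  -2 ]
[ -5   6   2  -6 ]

Forward elimination:
R2 <- R2 - (-5/2)*R1:  [     0     -3  -27/2     -1 ]
R3 <- R3 - (-1)*R1:  [  0  -7  -2  -2 ]
R4 <- R4 - (5/2)*R1:  [    0     6  39/2    -6 ]
R3 <- R3 - (7/3)*R2:  [    0     0  59/2   1/3 ]
R4 <- R4 - (-2)*R2:  [     0      0  -15/2     -8 ]
R4 <- R4 - (-15/59)*R3:  [       0        0        0  -467/59 ]
Upper-triangular form:
[ -2   0     -7        0 ]
[  0  -3  -27/2       -1 ]
[  0   0   59/2      1/3 ]
[  0   0      0  -467/59 ]
det(A) = (-1)^0 * (-2) * (-3) * (59/2) * (-467/59) = -1401  (0 row swaps -> sign +1)

det(A) = -1401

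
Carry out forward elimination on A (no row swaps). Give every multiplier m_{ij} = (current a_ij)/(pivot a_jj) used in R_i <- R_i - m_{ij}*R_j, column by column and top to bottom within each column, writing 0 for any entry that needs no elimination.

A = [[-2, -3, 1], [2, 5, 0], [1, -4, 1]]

multipliers: -1, -1/2, -11/4

Forward elimination:
R2 <- R2 - (-1)*R1:  [ 0  2  1 ]
R3 <- R3 - (-1/2)*R1:  [     0  -11/2    3/2 ]
R3 <- R3 - (-11/4)*R2:  [    0     0  17/4 ]
Multipliers (in order of application): m_{21} = -1, m_{31} = -1/2, m_{32} = -11/4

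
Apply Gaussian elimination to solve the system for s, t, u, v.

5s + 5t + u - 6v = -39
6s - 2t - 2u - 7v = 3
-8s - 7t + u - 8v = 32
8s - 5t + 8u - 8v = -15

Forward elimination on [A|b]:
R2 <- R2 - (6/5)*R1:  [     0     -8  -16/5    1/5  249/5 ]
R3 <- R3 - (-8/5)*R1:  [      0       1    13/5   -88/5  -152/5 ]
R4 <- R4 - (8/5)*R1:  [     0    -13   32/5    8/5  237/5 ]
R3 <- R3 - (-1/8)*R2:  [       0        0     11/5  -703/40  -967/40 ]
R4 <- R4 - (13/8)*R2:  [        0         0      58/5     51/40  -1341/40 ]
R4 <- R4 - (58/11)*R3:  [       0        0        0  8267/88  8267/88 ]
Row echelon form:
[ 5   5      1       -6  |      -39 ]
[ 0  -8  -16/5      1/5  |    249/5 ]
[ 0   0   11/5  -703/40  |  -967/40 ]
[ 0   0      0  8267/88  |  8267/88 ]
Back-substitution:
v = (8267/88) / (8267/88) = 1
u = (-967/40 - (-703/40)*(1)) / (11/5) = -3
t = (249/5 - (-16/5)*(-3) - (1/5)*(1)) / -8 = -5
s = (-39 - (5)*(-5) - (1)*(-3) - (-6)*(1)) / 5 = -1

(-1, -5, -3, 1)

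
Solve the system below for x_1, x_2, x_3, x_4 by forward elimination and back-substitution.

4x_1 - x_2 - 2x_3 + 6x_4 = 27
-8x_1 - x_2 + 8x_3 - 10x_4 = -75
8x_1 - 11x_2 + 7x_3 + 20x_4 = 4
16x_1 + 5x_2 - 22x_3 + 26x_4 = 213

(-1, 3, -5, 4)

Forward elimination on [A|b]:
R2 <- R2 - (-2)*R1:  [   0   -3    4    2  -21 ]
R3 <- R3 - (2)*R1:  [   0   -9   11    8  -50 ]
R4 <- R4 - (4)*R1:  [   0    9  -14    2  105 ]
R3 <- R3 - (3)*R2:  [  0   0  -1   2  13 ]
R4 <- R4 - (-3)*R2:  [  0   0  -2   8  42 ]
R4 <- R4 - (2)*R3:  [  0   0   0   4  16 ]
Row echelon form:
[ 4  -1  -2  6  |   27 ]
[ 0  -3   4  2  |  -21 ]
[ 0   0  -1  2  |   13 ]
[ 0   0   0  4  |   16 ]
Back-substitution:
x_4 = (16) / 4 = 4
x_3 = (13 - (2)*(4)) / -1 = -5
x_2 = (-21 - (4)*(-5) - (2)*(4)) / -3 = 3
x_1 = (27 - (-1)*(3) - (-2)*(-5) - (6)*(4)) / 4 = -1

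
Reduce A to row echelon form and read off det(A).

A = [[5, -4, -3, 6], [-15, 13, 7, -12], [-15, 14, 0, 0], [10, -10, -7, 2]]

Forward elimination:
R2 <- R2 - (-3)*R1:  [  0   1  -2   6 ]
R3 <- R3 - (-3)*R1:  [  0   2  -9  18 ]
R4 <- R4 - (2)*R1:  [   0   -2   -1  -10 ]
R3 <- R3 - (2)*R2:  [  0   0  -5   6 ]
R4 <- R4 - (-2)*R2:  [  0   0  -5   2 ]
R4 <- R4 - (1)*R3:  [  0   0   0  -4 ]
Upper-triangular form:
[ 5  -4  -3   6 ]
[ 0   1  -2   6 ]
[ 0   0  -5   6 ]
[ 0   0   0  -4 ]
det(A) = (-1)^0 * (5) * (1) * (-5) * (-4) = 100  (0 row swaps -> sign +1)

det(A) = 100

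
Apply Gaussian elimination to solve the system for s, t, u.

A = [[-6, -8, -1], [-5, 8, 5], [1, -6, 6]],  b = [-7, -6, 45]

Forward elimination on [A|b]:
R2 <- R2 - (5/6)*R1:  [    0  44/3  35/6  -1/6 ]
R3 <- R3 - (-1/6)*R1:  [     0  -22/3   35/6  263/6 ]
R3 <- R3 - (-1/2)*R2:  [     0      0   35/4  175/4 ]
Row echelon form:
[ -6    -8    -1  |     -7 ]
[  0  44/3  35/6  |   -1/6 ]
[  0     0  35/4  |  175/4 ]
Back-substitution:
u = (175/4) / (35/4) = 5
t = (-1/6 - (35/6)*(5)) / (44/3) = -2
s = (-7 - (-8)*(-2) - (-1)*(5)) / -6 = 3

(3, -2, 5)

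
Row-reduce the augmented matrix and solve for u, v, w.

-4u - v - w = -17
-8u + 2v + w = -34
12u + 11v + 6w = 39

Forward elimination on [A|b]:
R2 <- R2 - (2)*R1:  [ 0  4  3  0 ]
R3 <- R3 - (-3)*R1:  [   0    8    3  -12 ]
R3 <- R3 - (2)*R2:  [   0    0   -3  -12 ]
Row echelon form:
[ -4  -1  -1  |  -17 ]
[  0   4   3  |    0 ]
[  0   0  -3  |  -12 ]
Back-substitution:
w = (-12) / -3 = 4
v = (0 - (3)*(4)) / 4 = -3
u = (-17 - (-1)*(-3) - (-1)*(4)) / -4 = 4

(4, -3, 4)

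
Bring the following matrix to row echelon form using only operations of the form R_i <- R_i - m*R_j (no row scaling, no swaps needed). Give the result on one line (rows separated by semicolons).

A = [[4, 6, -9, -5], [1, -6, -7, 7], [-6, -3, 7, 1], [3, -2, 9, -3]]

Forward elimination:
R2 <- R2 - (1/4)*R1:  [     0  -15/2  -19/4   33/4 ]
R3 <- R3 - (-3/2)*R1:  [     0      6  -13/2  -13/2 ]
R4 <- R4 - (3/4)*R1:  [     0  -13/2   63/4    3/4 ]
R3 <- R3 - (-4/5)*R2:  [       0        0  -103/10     1/10 ]
R4 <- R4 - (13/15)*R2:  [      0       0  298/15   -32/5 ]
R4 <- R4 - (-596/309)*R3:  [         0          0          0  -1918/309 ]
Row echelon form:
[ 4      6       -9         -5 ]
[ 0  -15/2    -19/4       33/4 ]
[ 0      0  -103/10       1/10 ]
[ 0      0        0  -1918/309 ]

REF = [4 6 -9 -5; 0 -15/2 -19/4 33/4; 0 0 -103/10 1/10; 0 0 0 -1918/309]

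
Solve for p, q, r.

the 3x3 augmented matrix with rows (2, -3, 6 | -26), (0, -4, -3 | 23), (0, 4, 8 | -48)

Forward elimination on [A|b]:
R3 <- R3 - (-1)*R2:  [   0    0    5  -25 ]
Row echelon form:
[ 2  -3   6  |  -26 ]
[ 0  -4  -3  |   23 ]
[ 0   0   5  |  -25 ]
Back-substitution:
r = (-25) / 5 = -5
q = (23 - (-3)*(-5)) / -4 = -2
p = (-26 - (-3)*(-2) - (6)*(-5)) / 2 = -1

(-1, -2, -5)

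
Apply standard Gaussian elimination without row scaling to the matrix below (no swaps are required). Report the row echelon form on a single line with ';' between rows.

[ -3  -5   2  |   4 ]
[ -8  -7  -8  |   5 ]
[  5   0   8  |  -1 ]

REF = [-3 -5 2 4; 0 19/3 -40/3 -17/3; 0 0 -118/19 -34/19]

Forward elimination:
R2 <- R2 - (8/3)*R1:  [     0   19/3  -40/3  -17/3 ]
R3 <- R3 - (-5/3)*R1:  [     0  -25/3   34/3   17/3 ]
R3 <- R3 - (-25/19)*R2:  [       0        0  -118/19   -34/19 ]
Row echelon form:
[ -3    -5        2  |       4 ]
[  0  19/3    -40/3  |   -17/3 ]
[  0     0  -118/19  |  -34/19 ]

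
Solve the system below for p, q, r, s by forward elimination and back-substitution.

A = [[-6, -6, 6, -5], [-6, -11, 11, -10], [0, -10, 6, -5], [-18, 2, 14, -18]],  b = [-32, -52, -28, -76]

Forward elimination on [A|b]:
R2 <- R2 - (1)*R1:  [   0   -5    5   -5  -20 ]
R4 <- R4 - (3)*R1:  [  0  20  -4  -3  20 ]
R3 <- R3 - (2)*R2:  [  0   0  -4   5  12 ]
R4 <- R4 - (-4)*R2:  [   0    0   16  -23  -60 ]
R4 <- R4 - (-4)*R3:  [   0    0    0   -3  -12 ]
Row echelon form:
[ -6  -6   6  -5  |  -32 ]
[  0  -5   5  -5  |  -20 ]
[  0   0  -4   5  |   12 ]
[  0   0   0  -3  |  -12 ]
Back-substitution:
s = (-12) / -3 = 4
r = (12 - (5)*(4)) / -4 = 2
q = (-20 - (5)*(2) - (-5)*(4)) / -5 = 2
p = (-32 - (-6)*(2) - (6)*(2) - (-5)*(4)) / -6 = 2

(2, 2, 2, 4)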